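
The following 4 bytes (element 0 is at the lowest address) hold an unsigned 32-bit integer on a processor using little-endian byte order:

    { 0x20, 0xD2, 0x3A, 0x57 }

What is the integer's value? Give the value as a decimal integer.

Little-endian: lowest address holds the least-significant byte.
Reassemble most-significant byte first: 57 3A D2 20 → 0x573AD220.
0x573AD220 = 1463472672.

1463472672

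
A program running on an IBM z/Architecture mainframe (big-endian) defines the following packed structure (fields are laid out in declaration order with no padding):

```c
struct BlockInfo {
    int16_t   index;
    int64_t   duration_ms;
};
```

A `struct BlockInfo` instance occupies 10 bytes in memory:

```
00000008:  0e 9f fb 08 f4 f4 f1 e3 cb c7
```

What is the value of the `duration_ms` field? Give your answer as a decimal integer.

-357766837508518969

`duration_ms` follows `index` (2 bytes), so it starts at byte offset 2 and occupies 8 bytes.
Bytes at offsets 2..9: FB 08 F4 F4 F1 E3 CB C7.
In big-endian order the high byte comes first in memory.
The bytes are already most-significant first: 0xFB08F4F4F1E3CBC7.
Top bit is set, so as a signed 64-bit value this is 0xFB08F4F4F1E3CBC7 − 2^64 = -357766837508518969.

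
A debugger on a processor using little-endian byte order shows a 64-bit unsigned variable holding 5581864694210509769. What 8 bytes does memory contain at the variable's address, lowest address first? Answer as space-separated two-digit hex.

5581864694210509769 in hexadecimal, padded to 64 bits, is 0x4D76C45D8AB63BC9.
Split into bytes (most-significant first): 4D 76 C4 5D 8A B6 3B C9.
Little-endian stores the least-significant byte at the lowest address.
So at ascending addresses the bytes are C9 3B B6 8A 5D C4 76 4D.

C9 3B B6 8A 5D C4 76 4D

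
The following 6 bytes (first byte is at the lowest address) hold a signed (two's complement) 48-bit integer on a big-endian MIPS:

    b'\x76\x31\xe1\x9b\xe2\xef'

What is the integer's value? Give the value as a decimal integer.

129956610564847

In big-endian order the high byte comes first in memory.
The bytes are already most-significant first: 0x7631E19BE2EF.
0x7631E19BE2EF = 129956610564847.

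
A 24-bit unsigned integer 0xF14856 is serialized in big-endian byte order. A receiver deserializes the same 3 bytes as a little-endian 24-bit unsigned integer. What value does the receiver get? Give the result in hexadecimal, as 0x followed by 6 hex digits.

Stored big-endian, the bytes at ascending addresses are F1 48 56.
Read back as little-endian, the first byte is least significant, giving 0x5648F1.

0x5648F1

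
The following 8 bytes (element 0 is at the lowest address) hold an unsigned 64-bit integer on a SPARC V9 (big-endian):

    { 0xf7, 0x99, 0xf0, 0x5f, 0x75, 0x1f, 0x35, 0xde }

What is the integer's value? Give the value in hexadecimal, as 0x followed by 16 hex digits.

0xF799F05F751F35DE

Big-endian stores the most-significant byte at the lowest address.
The bytes are already most-significant first: 0xF799F05F751F35DE.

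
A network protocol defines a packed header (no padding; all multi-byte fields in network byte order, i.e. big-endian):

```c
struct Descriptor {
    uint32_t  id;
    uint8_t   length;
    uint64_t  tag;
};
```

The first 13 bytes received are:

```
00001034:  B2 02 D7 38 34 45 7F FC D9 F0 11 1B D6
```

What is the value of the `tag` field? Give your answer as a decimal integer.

`tag` follows `id` (4 B), `length` (1 B), so it starts at offset 4 + 1 = 5 and occupies 8 bytes.
Bytes at offsets 5..12: 45 7F FC D9 F0 11 1B D6.
In big-endian order the high byte comes first in memory.
The bytes are already most-significant first: 0x457FFCD9F0111BD6.
0x457FFCD9F0111BD6 = 5007999323625036758.

5007999323625036758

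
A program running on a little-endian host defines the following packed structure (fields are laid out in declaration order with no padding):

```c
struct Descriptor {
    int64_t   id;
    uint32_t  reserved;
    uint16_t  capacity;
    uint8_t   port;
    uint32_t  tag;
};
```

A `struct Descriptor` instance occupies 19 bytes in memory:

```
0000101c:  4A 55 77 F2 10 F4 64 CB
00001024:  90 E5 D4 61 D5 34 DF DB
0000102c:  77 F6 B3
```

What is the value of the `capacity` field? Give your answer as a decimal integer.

`capacity` follows `id` (8 B), `reserved` (4 B), so it starts at offset 8 + 4 = 12 and occupies 2 bytes.
Bytes at offsets 12..13: D5 34.
Little-endian: lowest address holds the least-significant byte.
Reassemble most-significant byte first: 34 D5 → 0x34D5.
0x34D5 = 13525.

13525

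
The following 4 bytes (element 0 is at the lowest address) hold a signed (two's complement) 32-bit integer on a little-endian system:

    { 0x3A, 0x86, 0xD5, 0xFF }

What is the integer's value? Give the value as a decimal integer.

-2783686

In little-endian order the low byte comes first in memory.
Reassemble most-significant byte first: FF D5 86 3A → 0xFFD5863A.
Top bit is set, so as a signed 32-bit value this is 0xFFD5863A − 2^32 = -2783686.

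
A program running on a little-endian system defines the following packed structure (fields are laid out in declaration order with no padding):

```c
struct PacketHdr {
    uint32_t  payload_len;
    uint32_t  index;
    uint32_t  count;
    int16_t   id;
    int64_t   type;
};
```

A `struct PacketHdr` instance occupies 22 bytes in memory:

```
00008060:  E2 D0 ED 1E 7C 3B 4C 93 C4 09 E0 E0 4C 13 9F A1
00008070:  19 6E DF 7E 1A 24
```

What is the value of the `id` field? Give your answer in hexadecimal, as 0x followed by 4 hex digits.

`id` follows `payload_len` (4 B), `index` (4 B), `count` (4 B), so it starts at offset 4 + 4 + 4 = 12 and occupies 2 bytes.
Bytes at offsets 12..13: 4C 13.
Little-endian: lowest address holds the least-significant byte.
Reassemble most-significant byte first: 13 4C → 0x134C.

0x134C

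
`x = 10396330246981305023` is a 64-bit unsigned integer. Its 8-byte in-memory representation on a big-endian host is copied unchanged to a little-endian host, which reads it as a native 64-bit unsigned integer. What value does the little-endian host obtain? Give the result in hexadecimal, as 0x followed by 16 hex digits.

10396330246981305023 in 64-bit hexadecimal is 0x90472F470AF842BF.
Stored big-endian, the bytes at ascending addresses are 90 47 2F 47 0A F8 42 BF.
Read back as little-endian, the first byte is least significant, giving 0xBF42F80A472F4790.

0xBF42F80A472F4790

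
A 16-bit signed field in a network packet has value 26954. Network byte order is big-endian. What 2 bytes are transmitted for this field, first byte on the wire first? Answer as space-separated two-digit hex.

69 4A

26954 in hexadecimal, padded to 16 bits, is 0x694A.
Split into bytes (most-significant first): 69 4A.
In big-endian order the high byte comes first in memory.
So the memory order matches the most-significant-first order: 69 4A.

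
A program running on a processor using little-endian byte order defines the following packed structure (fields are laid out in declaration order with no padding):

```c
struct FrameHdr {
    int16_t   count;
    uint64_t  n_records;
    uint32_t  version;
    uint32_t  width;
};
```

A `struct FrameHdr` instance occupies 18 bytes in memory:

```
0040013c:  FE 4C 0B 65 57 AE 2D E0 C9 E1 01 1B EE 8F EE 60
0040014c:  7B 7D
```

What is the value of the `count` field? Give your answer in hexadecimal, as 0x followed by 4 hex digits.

`count` is the first field, at byte offset 0, occupying 2 bytes.
Bytes at offsets 0..1: FE 4C.
Little-endian: lowest address holds the least-significant byte.
Reassemble most-significant byte first: 4C FE → 0x4CFE.

0x4CFE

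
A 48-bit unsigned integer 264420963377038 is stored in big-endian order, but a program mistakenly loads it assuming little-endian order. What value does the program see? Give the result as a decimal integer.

264420963377038 in 48-bit hexadecimal is 0xF07D4D97DF8E.
Stored big-endian, the bytes at ascending addresses are F0 7D 4D 97 DF 8E.
Read back as little-endian, the first byte is least significant, giving 0x8EDF974D7DF0.
0x8EDF974D7DF0 = 157090967289328.

157090967289328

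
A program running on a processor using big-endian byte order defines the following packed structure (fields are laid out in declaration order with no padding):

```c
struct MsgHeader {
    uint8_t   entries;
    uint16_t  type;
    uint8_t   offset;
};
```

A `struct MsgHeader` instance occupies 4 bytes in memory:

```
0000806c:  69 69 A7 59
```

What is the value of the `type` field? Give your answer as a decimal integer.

`type` follows `entries` (1 byte), so it starts at byte offset 1 and occupies 2 bytes.
Bytes at offsets 1..2: 69 A7.
Big-endian: lowest address holds the most-significant byte.
The bytes are already most-significant first: 0x69A7.
0x69A7 = 27047.

27047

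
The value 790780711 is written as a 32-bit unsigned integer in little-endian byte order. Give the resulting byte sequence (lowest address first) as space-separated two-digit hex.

27 5B 22 2F

790780711 in hexadecimal, padded to 32 bits, is 0x2F225B27.
Split into bytes (most-significant first): 2F 22 5B 27.
In little-endian order the low byte comes first in memory.
So at ascending addresses the bytes are 27 5B 22 2F.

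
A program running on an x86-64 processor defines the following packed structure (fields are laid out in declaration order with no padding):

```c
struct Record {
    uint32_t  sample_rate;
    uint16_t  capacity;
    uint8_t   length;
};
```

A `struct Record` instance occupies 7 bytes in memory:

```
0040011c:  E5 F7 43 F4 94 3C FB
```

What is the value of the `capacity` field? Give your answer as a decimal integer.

`capacity` follows `sample_rate` (4 bytes), so it starts at byte offset 4 and occupies 2 bytes.
Bytes at offsets 4..5: 94 3C.
Little-endian: lowest address holds the least-significant byte.
Reassemble most-significant byte first: 3C 94 → 0x3C94.
0x3C94 = 15508.

15508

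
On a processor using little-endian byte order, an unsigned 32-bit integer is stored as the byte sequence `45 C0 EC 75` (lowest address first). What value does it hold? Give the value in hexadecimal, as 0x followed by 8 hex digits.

In little-endian order the low byte comes first in memory.
Reassemble most-significant byte first: 75 EC C0 45 → 0x75ECC045.

0x75ECC045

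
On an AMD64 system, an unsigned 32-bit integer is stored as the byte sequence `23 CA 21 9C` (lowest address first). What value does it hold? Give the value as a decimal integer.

2619460131

Little-endian stores the least-significant byte at the lowest address.
Reassemble most-significant byte first: 9C 21 CA 23 → 0x9C21CA23.
0x9C21CA23 = 2619460131.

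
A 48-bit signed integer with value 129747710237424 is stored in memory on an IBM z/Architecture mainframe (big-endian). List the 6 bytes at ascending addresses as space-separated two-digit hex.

129747710237424 in hexadecimal, padded to 48 bits, is 0x76013E2DDAF0.
Split into bytes (most-significant first): 76 01 3E 2D DA F0.
In big-endian order the high byte comes first in memory.
So the memory order matches the most-significant-first order: 76 01 3E 2D DA F0.

76 01 3E 2D DA F0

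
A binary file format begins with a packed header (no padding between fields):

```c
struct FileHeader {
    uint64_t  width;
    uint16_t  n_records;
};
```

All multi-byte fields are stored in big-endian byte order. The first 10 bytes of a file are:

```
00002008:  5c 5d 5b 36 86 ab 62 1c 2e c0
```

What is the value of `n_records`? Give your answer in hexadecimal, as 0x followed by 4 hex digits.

0x2EC0

`n_records` follows `width` (8 bytes), so it starts at byte offset 8 and occupies 2 bytes.
Bytes at offsets 8..9: 2E C0.
Big-endian stores the most-significant byte at the lowest address.
The bytes are already most-significant first: 0x2EC0.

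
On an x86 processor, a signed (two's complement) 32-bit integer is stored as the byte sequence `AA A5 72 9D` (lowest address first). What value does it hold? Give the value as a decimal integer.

In little-endian order the low byte comes first in memory.
Reassemble most-significant byte first: 9D 72 A5 AA → 0x9D72A5AA.
Top bit is set, so as a signed 32-bit value this is 0x9D72A5AA − 2^32 = -1653430870.

-1653430870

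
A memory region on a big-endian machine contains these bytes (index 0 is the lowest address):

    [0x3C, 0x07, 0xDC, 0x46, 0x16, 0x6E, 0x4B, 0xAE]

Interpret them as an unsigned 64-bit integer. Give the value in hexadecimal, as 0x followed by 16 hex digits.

0x3C07DC46166E4BAE

Big-endian: lowest address holds the most-significant byte.
The bytes are already most-significant first: 0x3C07DC46166E4BAE.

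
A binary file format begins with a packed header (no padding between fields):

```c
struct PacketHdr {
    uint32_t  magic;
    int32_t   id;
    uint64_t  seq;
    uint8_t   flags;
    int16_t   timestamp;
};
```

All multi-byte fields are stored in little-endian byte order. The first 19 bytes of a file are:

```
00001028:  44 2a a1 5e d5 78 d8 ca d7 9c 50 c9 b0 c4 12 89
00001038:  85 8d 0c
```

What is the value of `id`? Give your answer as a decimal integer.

`id` follows `magic` (4 bytes), so it starts at byte offset 4 and occupies 4 bytes.
Bytes at offsets 4..7: D5 78 D8 CA.
Little-endian stores the least-significant byte at the lowest address.
Reassemble most-significant byte first: CA D8 78 D5 → 0xCAD878D5.
Top bit is set, so as a signed 32-bit value this is 0xCAD878D5 − 2^32 = -891782955.

-891782955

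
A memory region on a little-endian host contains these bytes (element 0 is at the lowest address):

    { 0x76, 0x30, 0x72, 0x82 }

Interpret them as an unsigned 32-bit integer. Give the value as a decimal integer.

2188521590

In little-endian order the low byte comes first in memory.
Reassemble most-significant byte first: 82 72 30 76 → 0x82723076.
0x82723076 = 2188521590.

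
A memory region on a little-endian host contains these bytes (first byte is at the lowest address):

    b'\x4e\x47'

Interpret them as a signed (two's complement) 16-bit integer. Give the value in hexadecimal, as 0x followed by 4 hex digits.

In little-endian order the low byte comes first in memory.
Reassemble most-significant byte first: 47 4E → 0x474E.

0x474E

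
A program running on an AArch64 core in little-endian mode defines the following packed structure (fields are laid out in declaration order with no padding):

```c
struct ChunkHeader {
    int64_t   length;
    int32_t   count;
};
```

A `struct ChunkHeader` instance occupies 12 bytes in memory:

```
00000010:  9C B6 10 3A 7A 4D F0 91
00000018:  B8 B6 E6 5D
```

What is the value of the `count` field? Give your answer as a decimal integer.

1575401144

`count` follows `length` (8 bytes), so it starts at byte offset 8 and occupies 4 bytes.
Bytes at offsets 8..11: B8 B6 E6 5D.
Little-endian: lowest address holds the least-significant byte.
Reassemble most-significant byte first: 5D E6 B6 B8 → 0x5DE6B6B8.
0x5DE6B6B8 = 1575401144.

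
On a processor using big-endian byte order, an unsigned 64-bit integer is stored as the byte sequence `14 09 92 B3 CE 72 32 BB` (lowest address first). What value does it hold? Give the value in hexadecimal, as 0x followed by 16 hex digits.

0x140992B3CE7232BB

In big-endian order the high byte comes first in memory.
The bytes are already most-significant first: 0x140992B3CE7232BB.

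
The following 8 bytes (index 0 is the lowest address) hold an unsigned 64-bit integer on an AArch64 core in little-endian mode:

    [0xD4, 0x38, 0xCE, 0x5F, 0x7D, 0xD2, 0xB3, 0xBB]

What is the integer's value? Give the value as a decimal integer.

Little-endian: lowest address holds the least-significant byte.
Reassemble most-significant byte first: BB B3 D2 7D 5F CE 38 D4 → 0xBBB3D27D5FCE38D4.
0xBBB3D27D5FCE38D4 = 13525385541843826900.

13525385541843826900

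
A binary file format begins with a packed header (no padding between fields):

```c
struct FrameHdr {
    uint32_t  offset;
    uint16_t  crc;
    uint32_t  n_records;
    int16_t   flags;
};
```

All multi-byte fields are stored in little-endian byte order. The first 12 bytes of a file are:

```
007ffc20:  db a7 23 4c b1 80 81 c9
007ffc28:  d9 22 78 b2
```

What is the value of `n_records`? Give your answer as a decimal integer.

584698241

`n_records` follows `offset` (4 B), `crc` (2 B), so it starts at offset 4 + 2 = 6 and occupies 4 bytes.
Bytes at offsets 6..9: 81 C9 D9 22.
Little-endian: lowest address holds the least-significant byte.
Reassemble most-significant byte first: 22 D9 C9 81 → 0x22D9C981.
0x22D9C981 = 584698241.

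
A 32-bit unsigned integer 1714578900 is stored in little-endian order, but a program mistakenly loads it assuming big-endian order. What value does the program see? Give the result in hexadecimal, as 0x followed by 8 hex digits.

1714578900 in 32-bit hexadecimal is 0x663265D4.
Stored little-endian, the bytes at ascending addresses are D4 65 32 66.
Read back as big-endian, the last byte is least significant, giving 0xD4653266.

0xD4653266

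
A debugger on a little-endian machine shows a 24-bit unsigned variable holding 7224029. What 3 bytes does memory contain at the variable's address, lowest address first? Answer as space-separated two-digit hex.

7224029 in hexadecimal, padded to 24 bits, is 0x6E3ADD.
Split into bytes (most-significant first): 6E 3A DD.
In little-endian order the low byte comes first in memory.
So at ascending addresses the bytes are DD 3A 6E.

DD 3A 6E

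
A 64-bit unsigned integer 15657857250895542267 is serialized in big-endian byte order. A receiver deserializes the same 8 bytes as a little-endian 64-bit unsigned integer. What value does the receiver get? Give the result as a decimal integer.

15657857250895542267 in 64-bit hexadecimal is 0xD94BE235F76737FB.
Stored big-endian, the bytes at ascending addresses are D9 4B E2 35 F7 67 37 FB.
Read back as little-endian, the first byte is least significant, giving 0xFB3767F735E24BD9.
0xFB3767F735E24BD9 = 18102051538697604057.

18102051538697604057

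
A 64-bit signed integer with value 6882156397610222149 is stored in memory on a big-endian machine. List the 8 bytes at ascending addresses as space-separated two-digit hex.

6882156397610222149 in hexadecimal, padded to 64 bits, is 0x5F8254C7C83D4245.
Split into bytes (most-significant first): 5F 82 54 C7 C8 3D 42 45.
In big-endian order the high byte comes first in memory.
So the memory order matches the most-significant-first order: 5F 82 54 C7 C8 3D 42 45.

5F 82 54 C7 C8 3D 42 45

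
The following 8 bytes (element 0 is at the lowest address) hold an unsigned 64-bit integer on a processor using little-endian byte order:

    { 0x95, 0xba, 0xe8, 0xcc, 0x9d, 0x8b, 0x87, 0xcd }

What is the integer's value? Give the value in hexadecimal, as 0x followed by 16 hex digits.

0xCD878B9DCCE8BA95

In little-endian order the low byte comes first in memory.
Reassemble most-significant byte first: CD 87 8B 9D CC E8 BA 95 → 0xCD878B9DCCE8BA95.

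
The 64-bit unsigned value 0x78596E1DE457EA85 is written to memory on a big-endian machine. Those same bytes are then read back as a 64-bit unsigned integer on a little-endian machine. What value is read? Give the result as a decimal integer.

9649621788852640120

Stored big-endian, the bytes at ascending addresses are 78 59 6E 1D E4 57 EA 85.
Read back as little-endian, the first byte is least significant, giving 0x85EA57E41D6E5978.
0x85EA57E41D6E5978 = 9649621788852640120.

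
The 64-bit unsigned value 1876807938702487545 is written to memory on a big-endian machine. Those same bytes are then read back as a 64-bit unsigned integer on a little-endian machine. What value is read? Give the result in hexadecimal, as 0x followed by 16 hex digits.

1876807938702487545 in 64-bit hexadecimal is 0x1A0BC2E061FEAFF9.
Stored big-endian, the bytes at ascending addresses are 1A 0B C2 E0 61 FE AF F9.
Read back as little-endian, the first byte is least significant, giving 0xF9AFFE61E0C20B1A.

0xF9AFFE61E0C20B1A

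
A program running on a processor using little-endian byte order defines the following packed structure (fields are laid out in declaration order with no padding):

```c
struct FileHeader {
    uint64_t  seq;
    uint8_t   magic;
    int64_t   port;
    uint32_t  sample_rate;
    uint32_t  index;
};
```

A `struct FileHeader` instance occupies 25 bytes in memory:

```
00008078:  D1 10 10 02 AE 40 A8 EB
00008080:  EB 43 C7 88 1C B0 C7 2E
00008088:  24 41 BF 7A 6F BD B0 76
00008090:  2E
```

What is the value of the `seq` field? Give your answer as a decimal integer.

`seq` is the first field, at byte offset 0, occupying 8 bytes.
Bytes at offsets 0..7: D1 10 10 02 AE 40 A8 EB.
In little-endian order the low byte comes first in memory.
Reassemble most-significant byte first: EB A8 40 AE 02 10 10 D1 → 0xEBA840AE021010D1.
0xEBA840AE021010D1 = 16980893511103549649.

16980893511103549649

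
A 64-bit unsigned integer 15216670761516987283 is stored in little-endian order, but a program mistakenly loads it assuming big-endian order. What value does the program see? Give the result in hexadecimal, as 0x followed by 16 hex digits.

15216670761516987283 in 64-bit hexadecimal is 0xD32C796FAC4AF393.
Stored little-endian, the bytes at ascending addresses are 93 F3 4A AC 6F 79 2C D3.
Read back as big-endian, the last byte is least significant, giving 0x93F34AAC6F792CD3.

0x93F34AAC6F792CD3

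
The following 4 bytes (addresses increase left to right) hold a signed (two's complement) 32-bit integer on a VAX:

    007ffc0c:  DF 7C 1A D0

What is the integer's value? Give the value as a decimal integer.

-803570465

In little-endian order the low byte comes first in memory.
Reassemble most-significant byte first: D0 1A 7C DF → 0xD01A7CDF.
Top bit is set, so as a signed 32-bit value this is 0xD01A7CDF − 2^32 = -803570465.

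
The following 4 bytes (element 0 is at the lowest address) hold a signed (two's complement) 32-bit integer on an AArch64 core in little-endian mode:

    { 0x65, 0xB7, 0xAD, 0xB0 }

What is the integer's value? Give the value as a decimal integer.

-1330792603

In little-endian order the low byte comes first in memory.
Reassemble most-significant byte first: B0 AD B7 65 → 0xB0ADB765.
Top bit is set, so as a signed 32-bit value this is 0xB0ADB765 − 2^32 = -1330792603.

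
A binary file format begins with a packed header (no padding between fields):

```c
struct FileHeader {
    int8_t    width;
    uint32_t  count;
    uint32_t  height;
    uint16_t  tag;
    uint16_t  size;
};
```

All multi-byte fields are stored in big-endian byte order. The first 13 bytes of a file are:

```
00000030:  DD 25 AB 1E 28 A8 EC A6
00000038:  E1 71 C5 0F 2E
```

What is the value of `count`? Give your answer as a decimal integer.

631971368

`count` follows `width` (1 byte), so it starts at byte offset 1 and occupies 4 bytes.
Bytes at offsets 1..4: 25 AB 1E 28.
Big-endian stores the most-significant byte at the lowest address.
The bytes are already most-significant first: 0x25AB1E28.
0x25AB1E28 = 631971368.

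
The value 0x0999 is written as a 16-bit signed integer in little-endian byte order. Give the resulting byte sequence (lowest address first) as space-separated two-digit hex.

Split into bytes (most-significant first): 09 99.
Little-endian stores the least-significant byte at the lowest address.
So at ascending addresses the bytes are 99 09.

99 09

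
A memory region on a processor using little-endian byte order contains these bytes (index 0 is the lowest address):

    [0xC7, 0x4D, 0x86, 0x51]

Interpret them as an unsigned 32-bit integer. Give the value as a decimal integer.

Little-endian: lowest address holds the least-significant byte.
Reassemble most-significant byte first: 51 86 4D C7 → 0x51864DC7.
0x51864DC7 = 1367756231.

1367756231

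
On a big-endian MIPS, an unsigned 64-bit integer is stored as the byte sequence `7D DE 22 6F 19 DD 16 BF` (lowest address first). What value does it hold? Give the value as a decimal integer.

9069724560141391551

Big-endian stores the most-significant byte at the lowest address.
The bytes are already most-significant first: 0x7DDE226F19DD16BF.
0x7DDE226F19DD16BF = 9069724560141391551.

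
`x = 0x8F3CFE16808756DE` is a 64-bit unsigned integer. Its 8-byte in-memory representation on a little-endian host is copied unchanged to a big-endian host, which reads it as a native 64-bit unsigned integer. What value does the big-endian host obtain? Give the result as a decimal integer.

Stored little-endian, the bytes at ascending addresses are DE 56 87 80 16 FE 3C 8F.
Read back as big-endian, the last byte is least significant, giving 0xDE56878016FE3C8F.
0xDE56878016FE3C8F = 16021141708628442255.

16021141708628442255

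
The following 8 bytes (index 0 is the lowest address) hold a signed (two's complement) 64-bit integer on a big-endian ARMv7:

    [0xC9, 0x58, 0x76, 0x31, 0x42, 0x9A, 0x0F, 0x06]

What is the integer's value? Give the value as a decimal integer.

Big-endian stores the most-significant byte at the lowest address.
The bytes are already most-significant first: 0xC9587631429A0F06.
Top bit is set, so as a signed 64-bit value this is 0xC9587631429A0F06 − 2^64 = -3938267920192631034.

-3938267920192631034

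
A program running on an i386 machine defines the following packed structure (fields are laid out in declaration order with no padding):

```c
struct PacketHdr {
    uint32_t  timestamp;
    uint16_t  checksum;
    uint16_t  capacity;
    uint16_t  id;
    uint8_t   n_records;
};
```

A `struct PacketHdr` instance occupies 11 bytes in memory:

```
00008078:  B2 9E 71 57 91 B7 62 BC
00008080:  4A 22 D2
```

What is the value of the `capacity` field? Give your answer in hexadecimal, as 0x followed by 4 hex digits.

`capacity` follows `timestamp` (4 B), `checksum` (2 B), so it starts at offset 4 + 2 = 6 and occupies 2 bytes.
Bytes at offsets 6..7: 62 BC.
Little-endian: lowest address holds the least-significant byte.
Reassemble most-significant byte first: BC 62 → 0xBC62.

0xBC62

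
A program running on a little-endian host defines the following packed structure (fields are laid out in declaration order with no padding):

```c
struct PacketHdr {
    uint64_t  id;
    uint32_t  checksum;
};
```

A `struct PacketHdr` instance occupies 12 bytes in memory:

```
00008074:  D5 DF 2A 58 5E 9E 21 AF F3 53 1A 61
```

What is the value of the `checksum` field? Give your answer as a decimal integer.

`checksum` follows `id` (8 bytes), so it starts at byte offset 8 and occupies 4 bytes.
Bytes at offsets 8..11: F3 53 1A 61.
Little-endian stores the least-significant byte at the lowest address.
Reassemble most-significant byte first: 61 1A 53 F3 → 0x611A53F3.
0x611A53F3 = 1629115379.

1629115379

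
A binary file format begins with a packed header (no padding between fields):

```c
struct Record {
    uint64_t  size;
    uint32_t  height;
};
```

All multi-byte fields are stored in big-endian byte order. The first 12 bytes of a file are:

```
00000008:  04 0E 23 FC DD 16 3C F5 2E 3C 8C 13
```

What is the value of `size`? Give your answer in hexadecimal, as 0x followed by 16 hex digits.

0x040E23FCDD163CF5

`size` is the first field, at byte offset 0, occupying 8 bytes.
Bytes at offsets 0..7: 04 0E 23 FC DD 16 3C F5.
Big-endian stores the most-significant byte at the lowest address.
The bytes are already most-significant first: 0x040E23FCDD163CF5.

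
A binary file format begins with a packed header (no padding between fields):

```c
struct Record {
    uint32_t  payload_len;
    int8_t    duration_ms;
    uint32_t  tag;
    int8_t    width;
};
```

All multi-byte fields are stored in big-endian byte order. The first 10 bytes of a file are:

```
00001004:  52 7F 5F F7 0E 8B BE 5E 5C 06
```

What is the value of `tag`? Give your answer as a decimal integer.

2344509020

`tag` follows `payload_len` (4 B), `duration_ms` (1 B), so it starts at offset 4 + 1 = 5 and occupies 4 bytes.
Bytes at offsets 5..8: 8B BE 5E 5C.
Big-endian stores the most-significant byte at the lowest address.
The bytes are already most-significant first: 0x8BBE5E5C.
0x8BBE5E5C = 2344509020.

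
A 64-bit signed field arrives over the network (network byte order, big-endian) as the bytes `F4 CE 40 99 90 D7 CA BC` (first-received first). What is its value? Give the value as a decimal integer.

-806636254948504900

Big-endian stores the most-significant byte at the lowest address.
The bytes are already most-significant first: 0xF4CE409990D7CABC.
Top bit is set, so as a signed 64-bit value this is 0xF4CE409990D7CABC − 2^64 = -806636254948504900.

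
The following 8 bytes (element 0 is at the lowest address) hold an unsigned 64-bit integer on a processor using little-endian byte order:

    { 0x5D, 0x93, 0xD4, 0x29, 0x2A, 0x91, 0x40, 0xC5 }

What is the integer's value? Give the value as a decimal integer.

14213520034257736541

In little-endian order the low byte comes first in memory.
Reassemble most-significant byte first: C5 40 91 2A 29 D4 93 5D → 0xC540912A29D4935D.
0xC540912A29D4935D = 14213520034257736541.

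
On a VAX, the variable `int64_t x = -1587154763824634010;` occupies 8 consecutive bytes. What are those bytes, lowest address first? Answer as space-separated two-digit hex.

Two's complement of -1587154763824634010 in 64 bits: 1587154763824634010 = 0x1606B4D93D56189A; invert → 0xE9F94B26C2A9E765; add 1 → 0xE9F94B26C2A9E766.
Split into bytes (most-significant first): E9 F9 4B 26 C2 A9 E7 66.
In little-endian order the low byte comes first in memory.
So at ascending addresses the bytes are 66 E7 A9 C2 26 4B F9 E9.

66 E7 A9 C2 26 4B F9 E9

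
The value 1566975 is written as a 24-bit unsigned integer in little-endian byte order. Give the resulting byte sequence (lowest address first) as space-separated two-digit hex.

1566975 in hexadecimal, padded to 24 bits, is 0x17E8FF.
Split into bytes (most-significant first): 17 E8 FF.
Little-endian: lowest address holds the least-significant byte.
So at ascending addresses the bytes are FF E8 17.

FF E8 17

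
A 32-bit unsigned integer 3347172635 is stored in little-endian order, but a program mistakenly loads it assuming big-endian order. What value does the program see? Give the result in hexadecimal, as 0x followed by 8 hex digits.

0x1BCD81C7

3347172635 in 32-bit hexadecimal is 0xC781CD1B.
Stored little-endian, the bytes at ascending addresses are 1B CD 81 C7.
Read back as big-endian, the last byte is least significant, giving 0x1BCD81C7.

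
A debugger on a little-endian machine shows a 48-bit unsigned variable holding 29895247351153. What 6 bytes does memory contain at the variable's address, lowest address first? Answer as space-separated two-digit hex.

29895247351153 in hexadecimal, padded to 48 bits, is 0x1B3087994D71.
Split into bytes (most-significant first): 1B 30 87 99 4D 71.
Little-endian: lowest address holds the least-significant byte.
So at ascending addresses the bytes are 71 4D 99 87 30 1B.

71 4D 99 87 30 1B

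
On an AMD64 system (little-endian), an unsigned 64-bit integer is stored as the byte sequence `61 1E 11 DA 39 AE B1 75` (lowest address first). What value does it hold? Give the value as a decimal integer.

Little-endian: lowest address holds the least-significant byte.
Reassemble most-significant byte first: 75 B1 AE 39 DA 11 1E 61 → 0x75B1AE39DA111E61.
0x75B1AE39DA111E61 = 8480751136810278497.

8480751136810278497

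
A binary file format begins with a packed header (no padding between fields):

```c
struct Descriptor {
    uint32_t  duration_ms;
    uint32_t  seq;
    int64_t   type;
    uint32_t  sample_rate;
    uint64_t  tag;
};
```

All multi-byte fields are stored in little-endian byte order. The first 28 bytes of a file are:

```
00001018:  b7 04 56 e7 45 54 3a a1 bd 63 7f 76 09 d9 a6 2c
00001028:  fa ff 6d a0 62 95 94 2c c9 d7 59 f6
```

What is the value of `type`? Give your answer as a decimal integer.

`type` follows `duration_ms` (4 B), `seq` (4 B), so it starts at offset 4 + 4 = 8 and occupies 8 bytes.
Bytes at offsets 8..15: BD 63 7F 76 09 D9 A6 2C.
Little-endian: lowest address holds the least-significant byte.
Reassemble most-significant byte first: 2C A6 D9 09 76 7F 63 BD → 0x2CA6D909767F63BD.
0x2CA6D909767F63BD = 3217497618468791229.

3217497618468791229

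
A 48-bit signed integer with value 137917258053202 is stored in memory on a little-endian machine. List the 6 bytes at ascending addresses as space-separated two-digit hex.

52 B6 2C 5D 6F 7D

137917258053202 in hexadecimal, padded to 48 bits, is 0x7D6F5D2CB652.
Split into bytes (most-significant first): 7D 6F 5D 2C B6 52.
In little-endian order the low byte comes first in memory.
So at ascending addresses the bytes are 52 B6 2C 5D 6F 7D.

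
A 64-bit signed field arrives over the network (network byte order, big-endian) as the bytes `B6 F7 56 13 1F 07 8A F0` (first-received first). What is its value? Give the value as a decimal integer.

-5262642999434179856

In big-endian order the high byte comes first in memory.
The bytes are already most-significant first: 0xB6F756131F078AF0.
Top bit is set, so as a signed 64-bit value this is 0xB6F756131F078AF0 − 2^64 = -5262642999434179856.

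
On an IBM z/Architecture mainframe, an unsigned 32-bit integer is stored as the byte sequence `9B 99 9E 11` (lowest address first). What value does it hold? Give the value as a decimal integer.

In big-endian order the high byte comes first in memory.
The bytes are already most-significant first: 0x9B999E11.
0x9B999E11 = 2610535953.

2610535953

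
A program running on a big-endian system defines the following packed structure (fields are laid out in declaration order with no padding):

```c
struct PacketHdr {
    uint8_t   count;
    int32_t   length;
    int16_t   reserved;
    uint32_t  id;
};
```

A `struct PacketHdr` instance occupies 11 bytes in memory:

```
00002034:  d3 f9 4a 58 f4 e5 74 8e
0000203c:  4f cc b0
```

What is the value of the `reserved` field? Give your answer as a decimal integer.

`reserved` follows `count` (1 B), `length` (4 B), so it starts at offset 1 + 4 = 5 and occupies 2 bytes.
Bytes at offsets 5..6: E5 74.
Big-endian stores the most-significant byte at the lowest address.
The bytes are already most-significant first: 0xE574.
Top bit is set, so as a signed 16-bit value this is 0xE574 − 2^16 = -6796.

-6796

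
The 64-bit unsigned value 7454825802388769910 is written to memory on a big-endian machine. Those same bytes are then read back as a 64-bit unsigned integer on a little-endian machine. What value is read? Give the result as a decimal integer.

8542427879581709415

7454825802388769910 in 64-bit hexadecimal is 0x6774DC91E5CC8C76.
Stored big-endian, the bytes at ascending addresses are 67 74 DC 91 E5 CC 8C 76.
Read back as little-endian, the first byte is least significant, giving 0x768CCCE591DC7467.
0x768CCCE591DC7467 = 8542427879581709415.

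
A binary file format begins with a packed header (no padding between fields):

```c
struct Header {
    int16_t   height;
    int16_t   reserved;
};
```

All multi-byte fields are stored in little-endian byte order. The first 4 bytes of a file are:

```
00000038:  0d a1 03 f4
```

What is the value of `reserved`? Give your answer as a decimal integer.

-3069

`reserved` follows `height` (2 bytes), so it starts at byte offset 2 and occupies 2 bytes.
Bytes at offsets 2..3: 03 F4.
Little-endian stores the least-significant byte at the lowest address.
Reassemble most-significant byte first: F4 03 → 0xF403.
Top bit is set, so as a signed 16-bit value this is 0xF403 − 2^16 = -3069.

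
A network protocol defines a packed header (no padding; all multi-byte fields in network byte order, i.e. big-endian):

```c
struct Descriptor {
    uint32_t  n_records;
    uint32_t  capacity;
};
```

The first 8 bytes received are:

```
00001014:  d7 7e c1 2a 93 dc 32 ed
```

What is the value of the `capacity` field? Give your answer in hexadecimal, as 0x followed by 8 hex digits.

`capacity` follows `n_records` (4 bytes), so it starts at byte offset 4 and occupies 4 bytes.
Bytes at offsets 4..7: 93 DC 32 ED.
Big-endian stores the most-significant byte at the lowest address.
The bytes are already most-significant first: 0x93DC32ED.

0x93DC32ED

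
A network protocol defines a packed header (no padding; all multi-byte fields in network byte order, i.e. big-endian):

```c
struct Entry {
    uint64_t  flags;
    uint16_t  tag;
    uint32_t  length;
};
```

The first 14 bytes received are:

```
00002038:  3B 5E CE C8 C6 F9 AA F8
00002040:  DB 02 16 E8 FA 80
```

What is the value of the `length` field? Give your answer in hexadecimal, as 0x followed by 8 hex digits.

`length` follows `flags` (8 B), `tag` (2 B), so it starts at offset 8 + 2 = 10 and occupies 4 bytes.
Bytes at offsets 10..13: 16 E8 FA 80.
In big-endian order the high byte comes first in memory.
The bytes are already most-significant first: 0x16E8FA80.

0x16E8FA80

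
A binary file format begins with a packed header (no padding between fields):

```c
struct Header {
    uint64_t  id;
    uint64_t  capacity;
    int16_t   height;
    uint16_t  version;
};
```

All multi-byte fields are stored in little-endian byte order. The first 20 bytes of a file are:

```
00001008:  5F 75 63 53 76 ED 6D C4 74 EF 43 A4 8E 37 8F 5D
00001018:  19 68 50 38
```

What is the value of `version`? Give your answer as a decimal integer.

`version` follows `id` (8 B), `capacity` (8 B), `height` (2 B), so it starts at offset 8 + 8 + 2 = 18 and occupies 2 bytes.
Bytes at offsets 18..19: 50 38.
In little-endian order the low byte comes first in memory.
Reassemble most-significant byte first: 38 50 → 0x3850.
0x3850 = 14416.

14416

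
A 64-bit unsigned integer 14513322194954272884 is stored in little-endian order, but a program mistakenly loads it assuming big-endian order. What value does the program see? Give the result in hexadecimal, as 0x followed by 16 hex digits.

0x74C00A35A4AD69C9

14513322194954272884 in 64-bit hexadecimal is 0xC969ADA4350AC074.
Stored little-endian, the bytes at ascending addresses are 74 C0 0A 35 A4 AD 69 C9.
Read back as big-endian, the last byte is least significant, giving 0x74C00A35A4AD69C9.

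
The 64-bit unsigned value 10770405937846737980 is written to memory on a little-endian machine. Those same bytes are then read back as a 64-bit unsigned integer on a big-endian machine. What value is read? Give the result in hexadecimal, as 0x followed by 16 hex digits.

0x3CDC1CEC222B7895

10770405937846737980 in 64-bit hexadecimal is 0x95782B22EC1CDC3C.
Stored little-endian, the bytes at ascending addresses are 3C DC 1C EC 22 2B 78 95.
Read back as big-endian, the last byte is least significant, giving 0x3CDC1CEC222B7895.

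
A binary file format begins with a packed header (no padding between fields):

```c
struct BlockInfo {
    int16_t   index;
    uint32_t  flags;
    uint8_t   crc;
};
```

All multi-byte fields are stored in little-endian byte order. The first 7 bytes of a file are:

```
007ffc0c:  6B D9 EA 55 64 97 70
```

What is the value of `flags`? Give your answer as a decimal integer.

`flags` follows `index` (2 bytes), so it starts at byte offset 2 and occupies 4 bytes.
Bytes at offsets 2..5: EA 55 64 97.
Little-endian stores the least-significant byte at the lowest address.
Reassemble most-significant byte first: 97 64 55 EA → 0x976455EA.
0x976455EA = 2539935210.

2539935210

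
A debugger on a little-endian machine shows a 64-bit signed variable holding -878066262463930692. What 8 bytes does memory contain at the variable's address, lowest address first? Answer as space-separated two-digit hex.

Two's complement of -878066262463930692 in 64 bits: 878066262463930692 = 0x0C2F849D0F6AE144; invert → 0xF3D07B62F0951EBB; add 1 → 0xF3D07B62F0951EBC.
Split into bytes (most-significant first): F3 D0 7B 62 F0 95 1E BC.
Little-endian stores the least-significant byte at the lowest address.
So at ascending addresses the bytes are BC 1E 95 F0 62 7B D0 F3.

BC 1E 95 F0 62 7B D0 F3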